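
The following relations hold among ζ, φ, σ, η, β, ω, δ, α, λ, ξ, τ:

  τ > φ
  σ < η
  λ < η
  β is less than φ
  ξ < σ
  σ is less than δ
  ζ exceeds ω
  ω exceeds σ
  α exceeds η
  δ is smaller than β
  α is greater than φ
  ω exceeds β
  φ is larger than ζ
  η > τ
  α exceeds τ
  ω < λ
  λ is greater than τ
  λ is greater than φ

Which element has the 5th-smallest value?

ω

The consecutive relations fix a unique order: ξ < σ < δ < β < ω < ζ < φ < τ < λ < η < α.
The 5th smallest is ω.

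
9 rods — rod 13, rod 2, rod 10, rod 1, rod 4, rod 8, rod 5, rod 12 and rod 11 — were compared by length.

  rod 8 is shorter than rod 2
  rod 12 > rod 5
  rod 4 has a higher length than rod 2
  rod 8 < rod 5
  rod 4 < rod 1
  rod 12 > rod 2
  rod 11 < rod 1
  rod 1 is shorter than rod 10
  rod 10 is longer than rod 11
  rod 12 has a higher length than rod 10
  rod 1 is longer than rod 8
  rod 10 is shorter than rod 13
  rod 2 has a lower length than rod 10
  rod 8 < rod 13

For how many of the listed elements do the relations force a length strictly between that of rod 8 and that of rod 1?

The relations place rod 8 below rod 1. An element lies strictly between them when it is forced above rod 8 and also forced below rod 1.
Above rod 8: {rod 2, rod 5, rod 4, rod 10, rod 12, rod 13}. Below rod 1: {rod 2, rod 11, rod 4}.
Intersection: {rod 2, rod 4} — 2.

2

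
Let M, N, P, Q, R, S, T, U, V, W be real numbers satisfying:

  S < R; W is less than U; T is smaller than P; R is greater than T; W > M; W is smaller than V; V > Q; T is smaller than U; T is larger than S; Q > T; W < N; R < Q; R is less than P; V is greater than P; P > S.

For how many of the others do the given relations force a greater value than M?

4

The elements the relations force above M are W, N, U, V — no chain reaches any other.
That is 4.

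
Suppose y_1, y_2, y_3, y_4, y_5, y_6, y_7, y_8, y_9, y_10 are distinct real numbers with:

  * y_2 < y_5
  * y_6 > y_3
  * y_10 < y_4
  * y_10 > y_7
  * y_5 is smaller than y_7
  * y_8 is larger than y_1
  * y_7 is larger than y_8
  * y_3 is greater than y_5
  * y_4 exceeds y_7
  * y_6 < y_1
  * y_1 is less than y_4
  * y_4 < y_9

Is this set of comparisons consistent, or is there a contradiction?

consistent

The single ordering y_2 < y_5 < y_3 < y_6 < y_1 < y_8 < y_7 < y_10 < y_4 < y_9 satisfies every listed relation, so no contradiction arises.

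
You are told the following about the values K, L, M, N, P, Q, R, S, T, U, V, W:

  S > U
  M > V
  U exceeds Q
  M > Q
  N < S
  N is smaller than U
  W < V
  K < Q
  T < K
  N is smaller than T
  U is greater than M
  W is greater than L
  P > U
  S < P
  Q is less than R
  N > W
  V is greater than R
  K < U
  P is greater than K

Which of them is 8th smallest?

Chaining the given pairs: L < W < N < T < K < Q < R < V < M < U < S < P.
Counting 8 from the smallest end gives V.

V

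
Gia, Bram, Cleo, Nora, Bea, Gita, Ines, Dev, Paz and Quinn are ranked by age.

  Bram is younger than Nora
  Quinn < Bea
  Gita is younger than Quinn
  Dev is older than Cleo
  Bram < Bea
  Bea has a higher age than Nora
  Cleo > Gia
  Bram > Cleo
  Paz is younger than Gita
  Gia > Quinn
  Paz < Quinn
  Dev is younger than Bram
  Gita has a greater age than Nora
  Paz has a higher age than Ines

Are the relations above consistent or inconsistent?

inconsistent

Chaining the given relations yields Gita < Quinn < Gia < Cleo < Dev < Bram < Nora, so Gita < Nora. But one relation states Nora < Gita. These cannot both hold.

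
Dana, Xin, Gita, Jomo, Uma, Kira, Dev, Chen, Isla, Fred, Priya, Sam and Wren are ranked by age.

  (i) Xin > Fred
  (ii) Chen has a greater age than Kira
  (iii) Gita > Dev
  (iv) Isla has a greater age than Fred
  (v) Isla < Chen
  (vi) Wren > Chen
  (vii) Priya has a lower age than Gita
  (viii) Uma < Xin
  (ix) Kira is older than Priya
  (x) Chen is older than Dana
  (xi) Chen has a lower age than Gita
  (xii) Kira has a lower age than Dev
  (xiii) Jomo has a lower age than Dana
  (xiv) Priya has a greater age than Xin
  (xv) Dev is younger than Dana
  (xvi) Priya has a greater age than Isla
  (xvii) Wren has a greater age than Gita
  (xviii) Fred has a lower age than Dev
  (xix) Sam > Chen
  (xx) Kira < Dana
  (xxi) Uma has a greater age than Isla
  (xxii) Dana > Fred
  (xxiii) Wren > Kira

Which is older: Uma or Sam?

Chaining the given relations: Uma < Xin < Priya < Kira < Dev < Dana < Chen < Sam.
So Uma < Sam; Sam is the older of the two.

Sam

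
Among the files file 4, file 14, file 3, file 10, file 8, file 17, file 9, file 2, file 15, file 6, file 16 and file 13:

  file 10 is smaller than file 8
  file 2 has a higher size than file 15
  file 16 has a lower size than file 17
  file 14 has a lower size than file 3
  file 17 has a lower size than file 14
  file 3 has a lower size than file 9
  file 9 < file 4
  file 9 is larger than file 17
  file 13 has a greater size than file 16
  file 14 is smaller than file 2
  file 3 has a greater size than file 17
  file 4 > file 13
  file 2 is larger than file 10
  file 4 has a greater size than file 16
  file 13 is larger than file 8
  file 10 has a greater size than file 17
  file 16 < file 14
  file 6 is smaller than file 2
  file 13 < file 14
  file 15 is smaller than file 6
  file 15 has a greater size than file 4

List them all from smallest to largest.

file 16 < file 17 < file 10 < file 8 < file 13 < file 14 < file 3 < file 9 < file 4 < file 15 < file 6 < file 2

Nothing is placed below file 16, so it is least; from there file 16 < file 17; file 17 < file 10; file 10 < file 8; file 8 < file 13; file 13 < file 14; file 14 < file 3; file 3 < file 9; file 9 < file 4; file 4 < file 15; file 15 < file 6; file 6 < file 2, each given directly.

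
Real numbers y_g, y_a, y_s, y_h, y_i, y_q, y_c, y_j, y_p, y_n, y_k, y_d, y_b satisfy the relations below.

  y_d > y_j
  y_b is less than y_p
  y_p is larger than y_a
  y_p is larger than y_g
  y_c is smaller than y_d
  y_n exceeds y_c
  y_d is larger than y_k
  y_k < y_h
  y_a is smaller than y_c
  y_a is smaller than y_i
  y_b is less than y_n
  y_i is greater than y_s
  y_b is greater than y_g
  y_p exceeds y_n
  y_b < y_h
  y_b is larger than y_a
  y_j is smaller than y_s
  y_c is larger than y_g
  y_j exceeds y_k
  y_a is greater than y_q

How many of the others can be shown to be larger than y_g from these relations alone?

Directly above y_g: y_b, y_c, y_p.
One step further: y_d, y_h, y_n (6 so far).
No other element is forced above y_g by the given relations, so the count is 6.

6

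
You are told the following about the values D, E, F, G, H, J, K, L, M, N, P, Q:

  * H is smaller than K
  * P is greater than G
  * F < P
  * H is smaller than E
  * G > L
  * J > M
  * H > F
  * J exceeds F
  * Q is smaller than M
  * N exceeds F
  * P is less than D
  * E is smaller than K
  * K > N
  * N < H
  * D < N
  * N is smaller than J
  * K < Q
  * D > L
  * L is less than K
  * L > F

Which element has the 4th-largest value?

The consecutive relations fix a unique order: F < L < G < P < D < N < H < E < K < Q < M < J.
Counting 4 from the largest end gives K.

K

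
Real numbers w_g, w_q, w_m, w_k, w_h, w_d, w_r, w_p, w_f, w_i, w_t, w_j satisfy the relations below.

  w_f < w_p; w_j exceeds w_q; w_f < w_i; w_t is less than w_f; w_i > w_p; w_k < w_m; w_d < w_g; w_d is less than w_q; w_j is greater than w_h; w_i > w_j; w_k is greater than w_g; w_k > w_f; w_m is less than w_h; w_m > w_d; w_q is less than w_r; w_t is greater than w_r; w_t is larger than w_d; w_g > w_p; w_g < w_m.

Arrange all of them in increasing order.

Each adjacent pair is fixed by a given relation: w_d < w_q; w_q < w_r; w_r < w_t; w_t < w_f; w_f < w_p; w_p < w_g; w_g < w_k; w_k < w_m; w_m < w_h; w_h < w_j; w_j < w_i. Chaining them end to end gives the full order.

w_d < w_q < w_r < w_t < w_f < w_p < w_g < w_k < w_m < w_h < w_j < w_i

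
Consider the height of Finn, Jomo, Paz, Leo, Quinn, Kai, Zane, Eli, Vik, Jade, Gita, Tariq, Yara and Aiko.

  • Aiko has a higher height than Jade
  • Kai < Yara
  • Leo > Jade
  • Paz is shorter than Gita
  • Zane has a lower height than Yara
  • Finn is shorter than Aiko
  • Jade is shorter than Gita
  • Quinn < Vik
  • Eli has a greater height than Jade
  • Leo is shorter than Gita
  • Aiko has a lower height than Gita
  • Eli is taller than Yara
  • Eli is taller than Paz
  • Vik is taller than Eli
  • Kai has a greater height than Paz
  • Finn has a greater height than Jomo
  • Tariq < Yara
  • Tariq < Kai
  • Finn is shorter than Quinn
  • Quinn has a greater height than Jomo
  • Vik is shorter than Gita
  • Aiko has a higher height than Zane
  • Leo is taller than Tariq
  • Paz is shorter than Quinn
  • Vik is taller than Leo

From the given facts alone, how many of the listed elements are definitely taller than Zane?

5

The elements the relations force above Zane are Yara, Aiko, Eli, Vik, Gita — no chain reaches any other.
That is 5.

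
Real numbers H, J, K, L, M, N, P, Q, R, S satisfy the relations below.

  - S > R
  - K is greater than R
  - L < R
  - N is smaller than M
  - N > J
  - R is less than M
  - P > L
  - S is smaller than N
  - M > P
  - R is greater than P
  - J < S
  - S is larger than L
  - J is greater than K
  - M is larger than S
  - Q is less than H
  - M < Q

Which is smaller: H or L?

L < P and P < R give L < R.
With R < K: L < P < R < K.
With K < J: L < P < R < K < J.
Then J < S extends the chain to S.
With S < M: L < P < R < K < J < S < M.
Then M < Q extends the chain to Q.
With Q < H: L < P < R < K < J < S < M < Q < H.
So L < H; L is the smaller of the two.

L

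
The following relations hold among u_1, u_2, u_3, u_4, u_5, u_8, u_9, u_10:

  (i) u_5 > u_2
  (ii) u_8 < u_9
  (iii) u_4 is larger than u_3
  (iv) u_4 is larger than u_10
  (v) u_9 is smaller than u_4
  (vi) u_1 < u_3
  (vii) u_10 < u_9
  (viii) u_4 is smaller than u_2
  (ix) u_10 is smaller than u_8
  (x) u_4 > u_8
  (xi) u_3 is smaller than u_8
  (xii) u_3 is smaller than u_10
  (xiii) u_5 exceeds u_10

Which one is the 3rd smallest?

u_10

Piecing the relations together gives one ordering: u_1 < u_3 < u_10 < u_8 < u_9 < u_4 < u_2 < u_5.
The 3rd smallest is u_10.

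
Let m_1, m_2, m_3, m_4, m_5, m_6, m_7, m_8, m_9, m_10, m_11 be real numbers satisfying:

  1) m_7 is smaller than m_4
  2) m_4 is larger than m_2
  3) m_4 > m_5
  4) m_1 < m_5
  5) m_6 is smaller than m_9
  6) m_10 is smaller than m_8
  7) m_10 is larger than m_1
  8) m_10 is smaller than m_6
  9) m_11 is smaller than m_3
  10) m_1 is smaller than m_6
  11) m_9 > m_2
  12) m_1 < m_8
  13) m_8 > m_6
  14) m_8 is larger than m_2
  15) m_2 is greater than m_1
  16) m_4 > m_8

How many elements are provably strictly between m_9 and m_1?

3

The relations place m_1 below m_9. An element lies strictly between them when it is forced above m_1 and also forced below m_9.
Above m_1: {m_10, m_2, m_6, m_5, m_8, m_4}. Below m_9: {m_10, m_2, m_6}.
Intersection: {m_10, m_2, m_6} — 3.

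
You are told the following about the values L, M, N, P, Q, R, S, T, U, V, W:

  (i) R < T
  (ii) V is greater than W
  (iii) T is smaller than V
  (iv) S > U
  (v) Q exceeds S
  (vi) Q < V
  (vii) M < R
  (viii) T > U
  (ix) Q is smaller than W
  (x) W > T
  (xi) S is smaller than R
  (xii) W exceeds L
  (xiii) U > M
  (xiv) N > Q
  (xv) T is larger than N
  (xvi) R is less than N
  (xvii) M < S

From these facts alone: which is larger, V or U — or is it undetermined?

U < S < Q < N < T < W < V, by transitivity through S, Q, N, T, W.
So V is larger.

V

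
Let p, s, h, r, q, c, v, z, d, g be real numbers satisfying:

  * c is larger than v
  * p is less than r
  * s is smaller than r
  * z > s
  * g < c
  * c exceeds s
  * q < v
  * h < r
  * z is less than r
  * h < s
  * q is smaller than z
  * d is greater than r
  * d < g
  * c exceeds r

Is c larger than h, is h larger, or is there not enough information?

Link the given pairs in sequence: h < s; s < z; z < r; r < d; d < g; g < c.
Chaining these gives h < s < z < r < d < g < c.
So c is larger.

c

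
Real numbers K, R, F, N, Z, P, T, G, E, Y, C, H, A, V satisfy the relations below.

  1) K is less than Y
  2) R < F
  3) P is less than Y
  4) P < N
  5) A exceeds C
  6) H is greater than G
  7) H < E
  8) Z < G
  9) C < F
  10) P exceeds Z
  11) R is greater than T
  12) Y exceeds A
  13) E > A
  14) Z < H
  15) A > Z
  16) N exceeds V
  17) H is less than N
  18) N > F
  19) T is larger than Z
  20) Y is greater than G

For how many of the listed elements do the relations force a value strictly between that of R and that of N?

1

Chaining upward from R reaches: F.
Chaining downward from N reaches: Z, P, G, T, C, H, V, F.
Strictly between R and N are those in both lists: F — 1 element.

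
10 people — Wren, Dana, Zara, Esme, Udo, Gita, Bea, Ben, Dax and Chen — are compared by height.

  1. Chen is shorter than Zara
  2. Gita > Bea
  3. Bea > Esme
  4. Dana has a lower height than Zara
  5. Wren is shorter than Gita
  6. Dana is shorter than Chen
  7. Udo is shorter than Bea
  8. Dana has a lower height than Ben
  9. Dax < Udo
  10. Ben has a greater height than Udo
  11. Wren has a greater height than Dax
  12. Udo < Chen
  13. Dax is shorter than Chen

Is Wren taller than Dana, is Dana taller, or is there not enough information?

undetermined

Following every chain through Dana: above Dana we get Ben, Chen, Zara.
Wren is not reached, and no chain runs the other way from Wren to Dana.
So the given relations leave the order of Dana and Wren undetermined.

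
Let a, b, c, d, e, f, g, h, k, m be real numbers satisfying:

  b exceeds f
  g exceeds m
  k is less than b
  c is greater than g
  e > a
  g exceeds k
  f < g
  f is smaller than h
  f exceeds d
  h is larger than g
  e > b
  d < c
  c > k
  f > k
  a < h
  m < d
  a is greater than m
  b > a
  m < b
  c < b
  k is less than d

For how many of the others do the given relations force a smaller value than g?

4

The elements the relations force below g are m, k, d, f — no chain reaches any other.
That is 4.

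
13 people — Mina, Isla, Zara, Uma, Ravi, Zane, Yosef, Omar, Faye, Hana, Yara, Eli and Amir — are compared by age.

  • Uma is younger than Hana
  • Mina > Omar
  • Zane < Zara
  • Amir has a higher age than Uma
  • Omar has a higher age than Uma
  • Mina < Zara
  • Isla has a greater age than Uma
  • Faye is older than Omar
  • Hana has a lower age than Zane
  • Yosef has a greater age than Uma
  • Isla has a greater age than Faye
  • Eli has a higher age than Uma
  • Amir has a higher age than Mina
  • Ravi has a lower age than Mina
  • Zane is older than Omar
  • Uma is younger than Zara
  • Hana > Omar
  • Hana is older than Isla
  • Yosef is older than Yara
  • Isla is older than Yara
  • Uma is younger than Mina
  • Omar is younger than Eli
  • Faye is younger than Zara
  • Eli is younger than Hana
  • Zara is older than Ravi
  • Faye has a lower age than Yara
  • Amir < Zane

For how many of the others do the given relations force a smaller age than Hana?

6

From Hana the given relations immediately reach Uma, Omar, Eli, Isla.
From those, Faye, Yara — 6 in total.
No other element is forced below Hana by the given relations, so the count is 6.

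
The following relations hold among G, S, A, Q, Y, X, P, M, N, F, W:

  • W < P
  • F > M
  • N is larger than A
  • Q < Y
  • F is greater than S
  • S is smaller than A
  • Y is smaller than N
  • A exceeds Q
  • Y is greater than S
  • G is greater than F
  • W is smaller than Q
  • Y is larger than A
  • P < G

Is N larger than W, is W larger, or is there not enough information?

N

W < Q and Q < A give W < A.
With A < Y: W < Q < A < Y.
With Y < N: W < Q < A < Y < N.
So N is larger.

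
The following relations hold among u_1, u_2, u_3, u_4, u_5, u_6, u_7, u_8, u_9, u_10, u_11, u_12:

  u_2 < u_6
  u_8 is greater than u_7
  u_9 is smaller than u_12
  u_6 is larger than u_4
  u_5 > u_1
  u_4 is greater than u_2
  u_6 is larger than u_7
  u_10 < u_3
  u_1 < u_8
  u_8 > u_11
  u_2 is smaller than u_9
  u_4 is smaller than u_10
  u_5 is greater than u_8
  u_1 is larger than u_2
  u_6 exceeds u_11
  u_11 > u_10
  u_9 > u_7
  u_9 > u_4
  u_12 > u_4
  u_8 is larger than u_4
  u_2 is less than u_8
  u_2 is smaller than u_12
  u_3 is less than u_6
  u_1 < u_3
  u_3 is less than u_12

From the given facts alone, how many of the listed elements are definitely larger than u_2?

The elements the relations force above u_2 are u_1, u_4, u_10, u_11, u_3, u_8, u_9, u_5, u_12, u_6 — no chain reaches any other.
That is 10.

10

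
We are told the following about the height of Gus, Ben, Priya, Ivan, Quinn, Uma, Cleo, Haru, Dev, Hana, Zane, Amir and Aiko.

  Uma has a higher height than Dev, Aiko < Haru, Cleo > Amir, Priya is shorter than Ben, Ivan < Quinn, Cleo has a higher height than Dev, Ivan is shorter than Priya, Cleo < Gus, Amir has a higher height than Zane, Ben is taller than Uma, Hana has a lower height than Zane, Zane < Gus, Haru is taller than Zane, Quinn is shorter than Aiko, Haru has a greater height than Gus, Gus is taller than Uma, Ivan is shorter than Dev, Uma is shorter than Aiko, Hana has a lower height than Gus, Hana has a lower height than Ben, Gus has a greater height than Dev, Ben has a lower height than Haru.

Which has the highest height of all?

Ivan is not greatest since Ivan < Priya; Dev is not greatest since Dev < Uma; Priya is not greatest since Priya < Ben; Quinn is not greatest since Quinn < Aiko; Hana is not greatest since Hana < Ben; Zane is not greatest since Zane < Haru; Uma is not greatest since Uma < Gus; Aiko is not greatest since Aiko < Haru; Amir is not greatest since Amir < Cleo; Ben is not greatest since Ben < Haru; Cleo is not greatest since Cleo < Gus; Gus is not greatest since Gus < Haru.
Only Haru has nothing above it, so Haru is the highest height.

Haru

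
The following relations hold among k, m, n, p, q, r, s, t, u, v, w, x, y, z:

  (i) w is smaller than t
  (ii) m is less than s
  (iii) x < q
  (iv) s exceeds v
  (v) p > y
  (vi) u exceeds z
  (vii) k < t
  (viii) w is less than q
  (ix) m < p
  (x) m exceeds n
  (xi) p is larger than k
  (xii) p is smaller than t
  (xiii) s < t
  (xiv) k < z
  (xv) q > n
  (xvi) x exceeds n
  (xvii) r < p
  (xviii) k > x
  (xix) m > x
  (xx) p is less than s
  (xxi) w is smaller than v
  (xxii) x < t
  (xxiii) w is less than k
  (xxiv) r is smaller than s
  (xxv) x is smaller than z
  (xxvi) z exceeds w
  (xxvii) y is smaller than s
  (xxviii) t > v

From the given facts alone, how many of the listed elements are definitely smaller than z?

From z the given relations immediately reach w, x, k.
From those, n — 4 in total.
No other element is forced below z by the given relations, so the count is 4.

4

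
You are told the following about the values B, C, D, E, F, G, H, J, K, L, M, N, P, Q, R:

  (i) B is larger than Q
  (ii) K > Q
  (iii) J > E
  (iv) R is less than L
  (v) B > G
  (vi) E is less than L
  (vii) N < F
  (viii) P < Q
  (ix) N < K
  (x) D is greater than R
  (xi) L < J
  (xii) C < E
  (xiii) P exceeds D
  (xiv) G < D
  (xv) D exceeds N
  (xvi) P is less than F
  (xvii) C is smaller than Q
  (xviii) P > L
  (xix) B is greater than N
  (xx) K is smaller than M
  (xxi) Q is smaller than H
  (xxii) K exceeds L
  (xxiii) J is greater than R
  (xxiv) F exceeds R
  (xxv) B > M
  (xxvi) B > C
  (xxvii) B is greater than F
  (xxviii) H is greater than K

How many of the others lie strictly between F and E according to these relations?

The relations place E below F. An element lies strictly between them when it is forced above E and also forced below F.
Above E: {L, P, Q, K, M, J, H, B}. Below F: {C, G, N, R, D, L, P}.
Intersection: {L, P} — 2.

2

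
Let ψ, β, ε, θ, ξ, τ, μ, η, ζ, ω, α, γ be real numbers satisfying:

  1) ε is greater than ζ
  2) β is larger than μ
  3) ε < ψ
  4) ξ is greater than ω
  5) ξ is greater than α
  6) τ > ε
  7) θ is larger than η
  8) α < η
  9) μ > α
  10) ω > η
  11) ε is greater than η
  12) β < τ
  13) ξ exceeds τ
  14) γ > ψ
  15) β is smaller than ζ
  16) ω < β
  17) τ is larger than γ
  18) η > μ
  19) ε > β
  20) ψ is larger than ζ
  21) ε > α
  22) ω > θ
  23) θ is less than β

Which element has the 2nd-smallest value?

Chaining the given pairs: α < μ < η < θ < ω < β < ζ < ε < ψ < γ < τ < ξ.
Counting 2 from the smallest end gives μ.

μ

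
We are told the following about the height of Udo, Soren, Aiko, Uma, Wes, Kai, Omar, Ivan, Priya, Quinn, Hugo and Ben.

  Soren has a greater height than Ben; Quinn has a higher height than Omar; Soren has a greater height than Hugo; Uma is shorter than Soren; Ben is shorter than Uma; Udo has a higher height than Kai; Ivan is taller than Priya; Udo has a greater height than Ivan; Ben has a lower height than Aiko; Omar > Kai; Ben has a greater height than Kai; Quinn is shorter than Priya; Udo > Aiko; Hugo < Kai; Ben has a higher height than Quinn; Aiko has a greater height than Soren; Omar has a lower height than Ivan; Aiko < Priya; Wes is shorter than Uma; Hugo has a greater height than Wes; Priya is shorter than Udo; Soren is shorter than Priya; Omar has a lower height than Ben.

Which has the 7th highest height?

Chaining the given pairs: Wes < Hugo < Kai < Omar < Quinn < Ben < Uma < Soren < Aiko < Priya < Ivan < Udo.
The 7th largest is Ben.

Ben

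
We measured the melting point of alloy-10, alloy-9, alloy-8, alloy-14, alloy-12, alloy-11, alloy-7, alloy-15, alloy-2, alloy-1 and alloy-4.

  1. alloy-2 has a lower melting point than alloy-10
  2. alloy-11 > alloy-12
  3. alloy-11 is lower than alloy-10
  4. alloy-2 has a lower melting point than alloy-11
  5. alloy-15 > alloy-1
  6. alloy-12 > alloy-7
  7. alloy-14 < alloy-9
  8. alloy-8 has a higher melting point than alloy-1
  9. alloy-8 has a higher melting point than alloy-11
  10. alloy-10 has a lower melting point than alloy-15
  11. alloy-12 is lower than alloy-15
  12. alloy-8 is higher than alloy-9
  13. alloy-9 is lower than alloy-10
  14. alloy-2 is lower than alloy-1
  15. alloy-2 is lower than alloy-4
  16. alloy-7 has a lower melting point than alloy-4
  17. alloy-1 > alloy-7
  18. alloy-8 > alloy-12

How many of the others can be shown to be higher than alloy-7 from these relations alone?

7

Directly above alloy-7: alloy-12, alloy-4, alloy-1.
One step further: alloy-11, alloy-8, alloy-15 (6 so far).
One step further: alloy-10 (7 so far).
No other element is forced above alloy-7 by the given relations, so the count is 7.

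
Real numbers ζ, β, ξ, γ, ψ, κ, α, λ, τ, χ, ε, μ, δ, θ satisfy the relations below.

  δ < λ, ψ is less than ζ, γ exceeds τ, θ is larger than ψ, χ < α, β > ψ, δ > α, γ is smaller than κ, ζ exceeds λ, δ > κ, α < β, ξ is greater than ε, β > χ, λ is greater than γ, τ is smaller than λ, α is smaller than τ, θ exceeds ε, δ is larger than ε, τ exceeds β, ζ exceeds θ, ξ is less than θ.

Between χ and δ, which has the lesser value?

χ

Link the given pairs in sequence: χ < α; α < τ; τ < γ; γ < κ; κ < δ.
Chaining these gives χ < α < τ < γ < κ < δ.
So χ < δ; χ is the smaller of the two.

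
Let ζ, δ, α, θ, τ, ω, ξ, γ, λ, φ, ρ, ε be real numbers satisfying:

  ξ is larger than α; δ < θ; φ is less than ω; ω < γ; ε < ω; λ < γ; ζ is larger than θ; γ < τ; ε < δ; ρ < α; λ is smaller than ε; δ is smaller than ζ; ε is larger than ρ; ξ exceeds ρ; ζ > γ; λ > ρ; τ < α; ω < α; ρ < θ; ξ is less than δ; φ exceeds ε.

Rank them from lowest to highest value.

Each adjacent pair is fixed by a given relation: ρ < λ; λ < ε; ε < φ; φ < ω; ω < γ; γ < τ; τ < α; α < ξ; ξ < δ; δ < θ; θ < ζ. Chaining them end to end gives the full order.

ρ < λ < ε < φ < ω < γ < τ < α < ξ < δ < θ < ζ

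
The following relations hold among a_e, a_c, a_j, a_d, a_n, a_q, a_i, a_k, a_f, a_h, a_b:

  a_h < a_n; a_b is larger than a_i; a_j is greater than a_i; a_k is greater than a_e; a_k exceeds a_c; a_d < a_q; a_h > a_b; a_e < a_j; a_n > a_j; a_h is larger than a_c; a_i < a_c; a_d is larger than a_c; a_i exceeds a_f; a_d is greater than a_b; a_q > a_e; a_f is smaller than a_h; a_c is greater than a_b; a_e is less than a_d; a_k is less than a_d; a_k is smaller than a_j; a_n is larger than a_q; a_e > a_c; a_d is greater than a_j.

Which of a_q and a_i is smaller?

a_i < a_b and a_b < a_c give a_i < a_c.
Then a_c < a_e extends the chain to a_e.
Then a_e < a_k extends the chain to a_k.
Then a_k < a_j extends the chain to a_j.
With a_j < a_d: a_i < a_b < a_c < a_e < a_k < a_j < a_d.
Then a_d < a_q extends the chain to a_q.
So a_i < a_q; a_i is the smaller of the two.

a_i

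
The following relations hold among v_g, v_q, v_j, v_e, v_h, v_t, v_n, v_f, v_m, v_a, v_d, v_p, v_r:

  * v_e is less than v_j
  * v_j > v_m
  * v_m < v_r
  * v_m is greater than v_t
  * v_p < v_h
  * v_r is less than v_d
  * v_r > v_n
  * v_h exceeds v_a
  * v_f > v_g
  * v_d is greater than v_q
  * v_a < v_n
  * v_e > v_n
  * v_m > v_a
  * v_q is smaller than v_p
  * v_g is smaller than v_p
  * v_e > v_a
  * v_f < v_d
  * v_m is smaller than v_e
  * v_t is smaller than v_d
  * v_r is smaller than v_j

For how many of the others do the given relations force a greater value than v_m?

4

Directly above v_m: v_r, v_e, v_j.
One step further: v_d (4 so far).
No other element is forced above v_m by the given relations, so the count is 4.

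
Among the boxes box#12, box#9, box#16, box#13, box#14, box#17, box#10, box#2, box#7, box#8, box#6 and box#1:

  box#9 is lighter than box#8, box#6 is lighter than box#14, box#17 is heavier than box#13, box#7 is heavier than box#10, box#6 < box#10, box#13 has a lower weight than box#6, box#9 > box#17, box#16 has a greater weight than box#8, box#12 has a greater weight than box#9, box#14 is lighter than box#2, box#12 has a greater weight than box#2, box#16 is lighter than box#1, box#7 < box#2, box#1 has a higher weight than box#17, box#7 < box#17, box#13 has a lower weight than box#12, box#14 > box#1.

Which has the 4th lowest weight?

box#7

The consecutive relations fix a unique order: box#13 < box#6 < box#10 < box#7 < box#17 < box#9 < box#8 < box#16 < box#1 < box#14 < box#2 < box#12.
Counting 4 from the smallest end gives box#7.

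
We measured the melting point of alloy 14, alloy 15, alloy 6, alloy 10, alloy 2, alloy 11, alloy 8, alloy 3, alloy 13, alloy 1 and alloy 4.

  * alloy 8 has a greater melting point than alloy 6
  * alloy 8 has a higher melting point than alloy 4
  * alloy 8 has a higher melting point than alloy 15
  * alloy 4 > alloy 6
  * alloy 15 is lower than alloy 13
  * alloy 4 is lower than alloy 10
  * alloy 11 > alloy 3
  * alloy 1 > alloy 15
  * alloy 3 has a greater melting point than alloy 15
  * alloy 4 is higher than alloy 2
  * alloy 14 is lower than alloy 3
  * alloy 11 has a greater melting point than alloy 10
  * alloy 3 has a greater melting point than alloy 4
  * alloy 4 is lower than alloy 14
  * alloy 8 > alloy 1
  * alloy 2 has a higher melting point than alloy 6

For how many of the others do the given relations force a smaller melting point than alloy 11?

The elements the relations force below alloy 11 are alloy 6, alloy 2, alloy 15, alloy 4, alloy 14, alloy 3, alloy 10 — no chain reaches any other.
That is 7.

7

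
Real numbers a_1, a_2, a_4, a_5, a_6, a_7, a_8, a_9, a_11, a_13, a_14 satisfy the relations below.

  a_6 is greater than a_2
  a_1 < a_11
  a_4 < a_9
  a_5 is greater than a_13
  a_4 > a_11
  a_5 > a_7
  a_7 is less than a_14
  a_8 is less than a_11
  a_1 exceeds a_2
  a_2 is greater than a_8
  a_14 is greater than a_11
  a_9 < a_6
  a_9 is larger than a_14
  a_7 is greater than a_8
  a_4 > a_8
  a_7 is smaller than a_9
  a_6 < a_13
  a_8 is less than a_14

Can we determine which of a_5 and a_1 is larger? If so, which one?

Following the relations from a_1: a_1 < a_11 < a_14 < a_9 < a_6 < a_13 < a_5.
So a_5 is larger.

a_5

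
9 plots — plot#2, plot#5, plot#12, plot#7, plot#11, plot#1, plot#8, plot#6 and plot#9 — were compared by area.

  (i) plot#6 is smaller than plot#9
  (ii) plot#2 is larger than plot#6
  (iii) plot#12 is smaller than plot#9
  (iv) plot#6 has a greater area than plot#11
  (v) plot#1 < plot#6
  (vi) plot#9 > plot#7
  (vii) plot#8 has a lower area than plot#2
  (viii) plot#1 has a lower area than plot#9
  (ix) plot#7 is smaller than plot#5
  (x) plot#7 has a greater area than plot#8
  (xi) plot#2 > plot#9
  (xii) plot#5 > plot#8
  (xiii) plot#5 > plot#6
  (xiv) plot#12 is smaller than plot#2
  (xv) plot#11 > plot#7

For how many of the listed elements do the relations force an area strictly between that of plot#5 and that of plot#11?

Chaining upward from plot#11 reaches: plot#6, plot#9, plot#2.
Chaining downward from plot#5 reaches: plot#8, plot#7, plot#1, plot#6.
Strictly between plot#11 and plot#5 are those in both lists: plot#6 — 1 element.

1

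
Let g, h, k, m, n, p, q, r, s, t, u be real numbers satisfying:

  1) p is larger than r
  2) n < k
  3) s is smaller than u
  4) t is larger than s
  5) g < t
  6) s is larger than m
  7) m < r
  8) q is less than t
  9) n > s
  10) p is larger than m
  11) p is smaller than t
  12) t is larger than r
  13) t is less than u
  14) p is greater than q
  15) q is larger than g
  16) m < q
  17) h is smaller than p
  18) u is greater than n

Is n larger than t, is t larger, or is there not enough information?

undetermined

Following every chain through n: above n we get k, u; below n we get m, s.
t is not reached, and no chain runs the other way from t to n.
So the given relations leave the order of n and t undetermined.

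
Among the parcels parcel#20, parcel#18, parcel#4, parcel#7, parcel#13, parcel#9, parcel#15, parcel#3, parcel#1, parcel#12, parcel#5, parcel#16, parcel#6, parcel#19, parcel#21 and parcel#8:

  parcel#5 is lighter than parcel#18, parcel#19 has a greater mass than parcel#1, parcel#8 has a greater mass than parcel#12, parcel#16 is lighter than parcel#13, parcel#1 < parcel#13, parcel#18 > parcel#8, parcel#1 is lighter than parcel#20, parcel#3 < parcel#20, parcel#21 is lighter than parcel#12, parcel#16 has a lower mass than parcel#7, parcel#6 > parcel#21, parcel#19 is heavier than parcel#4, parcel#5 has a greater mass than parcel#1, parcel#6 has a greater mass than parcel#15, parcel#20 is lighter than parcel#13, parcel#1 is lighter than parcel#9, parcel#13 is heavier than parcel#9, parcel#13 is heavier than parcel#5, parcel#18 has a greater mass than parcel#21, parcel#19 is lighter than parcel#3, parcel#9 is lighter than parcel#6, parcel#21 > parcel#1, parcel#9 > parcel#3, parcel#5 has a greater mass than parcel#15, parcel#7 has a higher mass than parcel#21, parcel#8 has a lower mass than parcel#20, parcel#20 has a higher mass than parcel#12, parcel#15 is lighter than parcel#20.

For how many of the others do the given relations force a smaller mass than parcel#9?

From parcel#9 the given relations immediately reach parcel#1, parcel#3.
From those, parcel#19 — 3 in total.
From those, parcel#4 — 4 in total.
Nothing else is reachable below parcel#9; 4 in all.

4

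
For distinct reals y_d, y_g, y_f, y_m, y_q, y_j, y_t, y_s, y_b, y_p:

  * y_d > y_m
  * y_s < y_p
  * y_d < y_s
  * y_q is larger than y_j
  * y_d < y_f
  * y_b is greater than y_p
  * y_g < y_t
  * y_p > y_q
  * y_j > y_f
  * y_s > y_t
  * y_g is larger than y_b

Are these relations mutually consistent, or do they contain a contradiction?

inconsistent

Chaining the given relations yields y_p < y_b < y_g < y_t < y_s, so y_p < y_s. But one relation states y_s < y_p. These cannot both hold.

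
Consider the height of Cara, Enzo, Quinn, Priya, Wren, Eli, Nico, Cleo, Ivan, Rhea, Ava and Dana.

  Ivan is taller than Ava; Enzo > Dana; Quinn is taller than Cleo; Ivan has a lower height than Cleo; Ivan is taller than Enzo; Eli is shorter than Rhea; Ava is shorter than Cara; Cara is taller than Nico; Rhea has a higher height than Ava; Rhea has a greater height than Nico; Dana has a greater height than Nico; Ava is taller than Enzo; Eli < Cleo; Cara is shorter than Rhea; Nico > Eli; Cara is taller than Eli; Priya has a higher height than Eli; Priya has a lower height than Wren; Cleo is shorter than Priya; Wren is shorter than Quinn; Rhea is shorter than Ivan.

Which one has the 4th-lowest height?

Enzo

Piecing the relations together gives one ordering: Eli < Nico < Dana < Enzo < Ava < Cara < Rhea < Ivan < Cleo < Priya < Wren < Quinn.
Counting 4 from the smallest end gives Enzo.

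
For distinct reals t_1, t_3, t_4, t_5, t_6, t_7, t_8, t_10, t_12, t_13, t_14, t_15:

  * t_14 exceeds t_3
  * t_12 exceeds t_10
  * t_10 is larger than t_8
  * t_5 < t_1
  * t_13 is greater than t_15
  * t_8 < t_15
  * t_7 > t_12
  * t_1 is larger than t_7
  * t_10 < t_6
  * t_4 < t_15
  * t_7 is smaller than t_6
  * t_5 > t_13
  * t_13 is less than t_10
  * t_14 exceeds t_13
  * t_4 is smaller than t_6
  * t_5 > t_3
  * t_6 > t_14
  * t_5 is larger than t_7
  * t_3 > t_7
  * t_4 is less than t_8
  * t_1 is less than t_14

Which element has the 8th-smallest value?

Piecing the relations together gives one ordering: t_4 < t_8 < t_15 < t_13 < t_10 < t_12 < t_7 < t_3 < t_5 < t_1 < t_14 < t_6.
Counting 8 from the smallest end gives t_3.

t_3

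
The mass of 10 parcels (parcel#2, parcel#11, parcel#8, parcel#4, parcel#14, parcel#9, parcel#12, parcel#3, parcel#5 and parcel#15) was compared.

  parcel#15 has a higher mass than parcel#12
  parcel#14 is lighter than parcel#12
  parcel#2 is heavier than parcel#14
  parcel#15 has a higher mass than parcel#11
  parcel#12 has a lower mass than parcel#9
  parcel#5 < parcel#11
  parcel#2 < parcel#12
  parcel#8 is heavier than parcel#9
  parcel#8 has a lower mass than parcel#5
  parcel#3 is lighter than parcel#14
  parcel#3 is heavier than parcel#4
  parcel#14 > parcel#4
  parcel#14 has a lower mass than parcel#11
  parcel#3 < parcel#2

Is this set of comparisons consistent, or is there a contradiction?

consistent

Every relation is compatible with parcel#4 < parcel#3 < parcel#14 < parcel#2 < parcel#12 < parcel#9 < parcel#8 < parcel#5 < parcel#11 < parcel#15; the set is consistent.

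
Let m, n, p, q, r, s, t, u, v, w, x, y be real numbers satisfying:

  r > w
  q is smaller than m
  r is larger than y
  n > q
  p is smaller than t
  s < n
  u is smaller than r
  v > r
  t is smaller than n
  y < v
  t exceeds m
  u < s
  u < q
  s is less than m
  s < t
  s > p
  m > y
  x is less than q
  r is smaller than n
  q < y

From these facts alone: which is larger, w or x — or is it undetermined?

undetermined

Following every chain through x: above x we get q, y, r, m, v, t, n.
w is not reached, and no chain runs the other way from w to x.
So the given relations leave the order of x and w undetermined.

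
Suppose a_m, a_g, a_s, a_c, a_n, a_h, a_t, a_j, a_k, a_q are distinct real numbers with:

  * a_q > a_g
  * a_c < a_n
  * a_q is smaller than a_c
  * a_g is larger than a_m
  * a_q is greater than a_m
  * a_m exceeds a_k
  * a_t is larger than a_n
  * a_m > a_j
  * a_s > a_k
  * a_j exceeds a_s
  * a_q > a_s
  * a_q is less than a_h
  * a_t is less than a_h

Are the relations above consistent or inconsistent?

consistent

Every relation is compatible with a_k < a_s < a_j < a_m < a_g < a_q < a_c < a_n < a_t < a_h; the set is consistent.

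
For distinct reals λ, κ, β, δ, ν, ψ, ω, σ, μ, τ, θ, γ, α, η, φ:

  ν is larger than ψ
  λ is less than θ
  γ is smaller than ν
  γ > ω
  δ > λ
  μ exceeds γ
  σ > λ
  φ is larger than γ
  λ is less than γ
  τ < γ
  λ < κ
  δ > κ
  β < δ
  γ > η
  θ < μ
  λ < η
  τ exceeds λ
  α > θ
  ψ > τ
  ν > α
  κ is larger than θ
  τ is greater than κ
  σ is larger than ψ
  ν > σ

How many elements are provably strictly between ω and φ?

1

Chaining upward from ω reaches: γ, μ, ν.
Chaining downward from φ reaches: λ, η, θ, κ, τ, γ.
Strictly between ω and φ are those in both lists: γ — 1 element.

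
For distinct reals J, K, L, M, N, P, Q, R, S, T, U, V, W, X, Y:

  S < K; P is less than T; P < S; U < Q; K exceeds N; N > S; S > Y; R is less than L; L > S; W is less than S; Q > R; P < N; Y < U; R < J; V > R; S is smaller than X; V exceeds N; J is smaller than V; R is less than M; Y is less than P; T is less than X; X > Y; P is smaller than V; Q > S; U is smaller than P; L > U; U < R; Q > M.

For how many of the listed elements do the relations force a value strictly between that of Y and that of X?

Chaining upward from Y reaches: U, P, R, T, S, N, L, J, M, K, V, Q.
Chaining downward from X reaches: U, P, W, T, S.
Strictly between Y and X are those in both lists: U, P, T, S — 4 elements.

4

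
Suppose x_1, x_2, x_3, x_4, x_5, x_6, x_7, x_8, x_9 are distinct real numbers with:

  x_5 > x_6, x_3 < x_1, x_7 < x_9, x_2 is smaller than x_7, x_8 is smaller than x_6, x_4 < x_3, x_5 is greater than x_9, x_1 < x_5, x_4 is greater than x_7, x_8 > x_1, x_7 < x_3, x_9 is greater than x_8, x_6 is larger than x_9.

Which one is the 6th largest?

x_3

The consecutive relations fix a unique order: x_2 < x_7 < x_4 < x_3 < x_1 < x_8 < x_9 < x_6 < x_5.
Counting 6 from the largest end gives x_3.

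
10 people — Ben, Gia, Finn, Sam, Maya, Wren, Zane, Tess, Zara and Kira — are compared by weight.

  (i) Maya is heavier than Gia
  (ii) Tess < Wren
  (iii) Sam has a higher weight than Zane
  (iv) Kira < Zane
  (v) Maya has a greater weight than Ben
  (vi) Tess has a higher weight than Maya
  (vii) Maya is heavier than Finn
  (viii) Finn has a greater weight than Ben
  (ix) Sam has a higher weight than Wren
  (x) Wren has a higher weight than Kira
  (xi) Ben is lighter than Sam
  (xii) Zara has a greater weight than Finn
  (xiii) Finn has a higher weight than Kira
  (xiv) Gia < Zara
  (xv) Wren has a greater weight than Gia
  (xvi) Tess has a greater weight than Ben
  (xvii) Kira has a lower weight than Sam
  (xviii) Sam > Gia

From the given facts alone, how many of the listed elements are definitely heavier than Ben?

Directly above Ben: Finn, Maya, Tess, Sam.
One step further: Zara, Wren (6 so far).
No other element is forced above Ben by the given relations, so the count is 6.

6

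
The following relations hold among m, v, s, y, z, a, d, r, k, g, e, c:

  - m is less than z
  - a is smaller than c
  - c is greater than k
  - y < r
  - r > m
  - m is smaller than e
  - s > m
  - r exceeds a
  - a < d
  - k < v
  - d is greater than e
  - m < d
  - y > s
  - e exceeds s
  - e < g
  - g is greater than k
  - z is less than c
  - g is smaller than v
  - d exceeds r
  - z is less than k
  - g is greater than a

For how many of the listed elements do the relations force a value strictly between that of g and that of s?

1

Chaining upward from s reaches: y, r, e, d, v.
Chaining downward from g reaches: m, a, e, z, k.
Strictly between s and g are those in both lists: e — 1 element.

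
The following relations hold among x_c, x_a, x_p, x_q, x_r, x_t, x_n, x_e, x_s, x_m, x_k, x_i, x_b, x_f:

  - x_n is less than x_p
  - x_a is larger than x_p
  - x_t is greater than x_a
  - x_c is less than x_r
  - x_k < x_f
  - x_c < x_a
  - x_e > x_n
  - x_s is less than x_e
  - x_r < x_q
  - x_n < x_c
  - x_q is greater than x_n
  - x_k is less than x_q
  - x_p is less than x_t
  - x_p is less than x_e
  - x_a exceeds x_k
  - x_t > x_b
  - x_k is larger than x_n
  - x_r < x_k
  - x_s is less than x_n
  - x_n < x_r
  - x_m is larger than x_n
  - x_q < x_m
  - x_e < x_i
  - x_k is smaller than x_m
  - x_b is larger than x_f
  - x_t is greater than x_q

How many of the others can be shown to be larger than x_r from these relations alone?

7

Directly above x_r: x_k, x_q.
One step further: x_m, x_f, x_a, x_t (6 so far).
One step further: x_b (7 so far).
No other element is forced above x_r by the given relations, so the count is 7.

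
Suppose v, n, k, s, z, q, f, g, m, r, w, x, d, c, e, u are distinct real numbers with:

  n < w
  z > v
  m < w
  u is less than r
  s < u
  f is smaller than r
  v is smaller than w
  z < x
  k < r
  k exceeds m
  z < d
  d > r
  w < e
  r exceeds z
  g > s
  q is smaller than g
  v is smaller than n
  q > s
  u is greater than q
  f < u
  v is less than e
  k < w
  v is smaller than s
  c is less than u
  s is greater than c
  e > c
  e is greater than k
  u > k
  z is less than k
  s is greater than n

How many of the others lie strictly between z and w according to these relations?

Chaining upward from z reaches: x, k, e, u, r, d.
Chaining downward from w reaches: m, v, n, k.
Strictly between z and w are those in both lists: k — 1 element.

1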